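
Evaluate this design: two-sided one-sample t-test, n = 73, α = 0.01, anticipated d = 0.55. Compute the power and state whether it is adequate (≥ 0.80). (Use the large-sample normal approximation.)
Power ≈ 0.98; the study is adequately powered (power ≥ 0.80)

Power calculation (one-sample t-test, normal approximation):
z_β = d · √n - z_{α/2}
z_β = 0.55 · √73 - 2.576
z_β = 0.55 · 8.544 - 2.576
z_β = 2.123

Power = Φ(z_β) = Φ(2.123) ≈ 0.983

Effect size d = 0.55 is medium by Cohen's convention (0.2/0.5/0.8).

Threshold: power ≥ 0.80 is conventionally adequate.
Power ≈ 0.98 → the study is adequately powered (power ≥ 0.80).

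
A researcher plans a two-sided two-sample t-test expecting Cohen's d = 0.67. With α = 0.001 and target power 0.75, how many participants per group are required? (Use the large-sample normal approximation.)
n = 71 per group

Sample size formula (two-sample t-test, normal approximation):
n = 2 · ((z_{α/2} + z_β) / d)²

z_{α/2} = 3.291 (for α = 0.001, two-sided)
z_β = 0.674 (for power = 0.75)
d = 0.67

n = 2 · ((3.291 + 0.674) / 0.67)²
n = 2 · (5.918)²
n ≈ 70.05
Round up to the next whole number: n = 71 per group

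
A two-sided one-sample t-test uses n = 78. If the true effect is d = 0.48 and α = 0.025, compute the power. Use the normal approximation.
Power ≈ 0.98

Power calculation (one-sample t-test, normal approximation):
z_β = d · √n - z_{α/2}
z_β = 0.48 · √78 - 2.241
z_β = 0.48 · 8.832 - 2.241
z_β = 1.998

Power = Φ(z_β) = Φ(1.998) ≈ 0.977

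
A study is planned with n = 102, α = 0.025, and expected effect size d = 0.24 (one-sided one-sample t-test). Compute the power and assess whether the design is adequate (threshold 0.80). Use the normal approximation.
Power ≈ 0.68; the study is underpowered (power < 0.80)

Power calculation (one-sample t-test, normal approximation):
z_β = d · √n - z_α
z_β = 0.24 · √102 - 1.960
z_β = 0.24 · 10.100 - 1.960
z_β = 0.464

Power = Φ(z_β) = Φ(0.464) ≈ 0.679

Effect size d = 0.24 is small by Cohen's convention (0.2/0.5/0.8).

Threshold: power ≥ 0.80 is conventionally adequate.
Power ≈ 0.68 → the study is underpowered (power < 0.80).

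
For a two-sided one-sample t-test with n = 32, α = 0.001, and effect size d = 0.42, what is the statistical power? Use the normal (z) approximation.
Power ≈ 0.18

Power calculation (one-sample t-test, normal approximation):
z_β = d · √n - z_{α/2}
z_β = 0.42 · √32 - 3.291
z_β = 0.42 · 5.657 - 3.291
z_β = -0.915

Power = Φ(z_β) = Φ(-0.915) ≈ 0.180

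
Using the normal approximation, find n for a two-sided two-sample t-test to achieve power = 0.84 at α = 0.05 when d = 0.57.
n = 54 per group

Sample size formula (two-sample t-test, normal approximation):
n = 2 · ((z_{α/2} + z_β) / d)²

z_{α/2} = 1.960 (for α = 0.05, two-sided)
z_β = 0.994 (for power = 0.84)
d = 0.57

n = 2 · ((1.960 + 0.994) / 0.57)²
n = 2 · (5.182)²
n ≈ 53.71
Round up to the next whole number: n = 54 per group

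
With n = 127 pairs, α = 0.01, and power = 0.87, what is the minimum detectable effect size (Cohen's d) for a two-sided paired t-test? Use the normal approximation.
d ≈ 0.33

Minimum detectable effect (paired t-test, normal approximation):
d = (z_{α/2} + z_β) / √n
d = (2.576 + 1.126) / √127
d = 3.702 / 11.269
d ≈ 0.33

By Cohen's convention (0.2 small / 0.5 medium / 0.8 large): small effect.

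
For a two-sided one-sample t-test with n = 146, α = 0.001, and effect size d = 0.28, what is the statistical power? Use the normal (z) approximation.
Power ≈ 0.54

Power calculation (one-sample t-test, normal approximation):
z_β = d · √n - z_{α/2}
z_β = 0.28 · √146 - 3.291
z_β = 0.28 · 12.083 - 3.291
z_β = 0.093

Power = Φ(z_β) = Φ(0.093) ≈ 0.537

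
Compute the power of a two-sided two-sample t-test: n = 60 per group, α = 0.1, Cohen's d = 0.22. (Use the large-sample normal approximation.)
Power ≈ 0.33

Power calculation (two-sample t-test, normal approximation):
z_β = d · √(n/2) - z_{α/2}
z_β = 0.22 · √(60/2) - 1.645
z_β = 0.22 · 5.477 - 1.645
z_β = -0.440

Power = Φ(z_β) = Φ(-0.440) ≈ 0.330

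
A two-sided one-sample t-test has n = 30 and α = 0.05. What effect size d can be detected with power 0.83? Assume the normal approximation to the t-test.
d ≈ 0.53

Minimum detectable effect (one-sample t-test, normal approximation):
d = (z_{α/2} + z_β) / √n
d = (1.960 + 0.954) / √30
d = 2.914 / 5.477
d ≈ 0.53

By Cohen's convention (0.2 small / 0.5 medium / 0.8 large): medium effect.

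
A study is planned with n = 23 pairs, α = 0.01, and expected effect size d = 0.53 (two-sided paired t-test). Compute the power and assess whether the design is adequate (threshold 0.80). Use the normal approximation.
Power ≈ 0.49; the study is underpowered (power < 0.80)

Power calculation (paired t-test, normal approximation):
z_β = d · √n - z_{α/2}
z_β = 0.53 · √23 - 2.576
z_β = 0.53 · 4.796 - 2.576
z_β = -0.034

Power = Φ(z_β) = Φ(-0.034) ≈ 0.486

Effect size d = 0.53 is medium by Cohen's convention (0.2/0.5/0.8).

Threshold: power ≥ 0.80 is conventionally adequate.
Power ≈ 0.49 → the study is underpowered (power < 0.80).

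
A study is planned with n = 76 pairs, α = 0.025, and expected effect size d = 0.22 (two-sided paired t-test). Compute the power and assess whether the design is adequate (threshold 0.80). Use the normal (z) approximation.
Power ≈ 0.37; the study is underpowered (power < 0.80)

Power calculation (paired t-test, normal approximation):
z_β = d · √n - z_{α/2}
z_β = 0.22 · √76 - 2.241
z_β = 0.22 · 8.718 - 2.241
z_β = -0.323

Power = Φ(z_β) = Φ(-0.323) ≈ 0.373

Effect size d = 0.22 is small by Cohen's convention (0.2/0.5/0.8).

Threshold: power ≥ 0.80 is conventionally adequate.
Power ≈ 0.37 → the study is underpowered (power < 0.80).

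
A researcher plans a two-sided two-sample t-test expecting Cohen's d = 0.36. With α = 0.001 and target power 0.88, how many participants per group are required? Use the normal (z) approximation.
n = 308 per group

Sample size formula (two-sample t-test, normal approximation):
n = 2 · ((z_{α/2} + z_β) / d)²

z_{α/2} = 3.291 (for α = 0.001, two-sided)
z_β = 1.175 (for power = 0.88)
d = 0.36

n = 2 · ((3.291 + 1.175) / 0.36)²
n = 2 · (12.406)²
n ≈ 307.82
Round up to the next whole number: n = 308 per group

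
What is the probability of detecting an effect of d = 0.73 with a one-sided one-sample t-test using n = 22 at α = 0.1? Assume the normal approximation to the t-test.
Power ≈ 0.98

Power calculation (one-sample t-test, normal approximation):
z_β = d · √n - z_α
z_β = 0.73 · √22 - 1.282
z_β = 0.73 · 4.690 - 1.282
z_β = 2.142

Power = Φ(z_β) = Φ(2.142) ≈ 0.984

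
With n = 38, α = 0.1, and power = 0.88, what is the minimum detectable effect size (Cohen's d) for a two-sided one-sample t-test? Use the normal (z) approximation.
d ≈ 0.46

Minimum detectable effect (one-sample t-test, normal approximation):
d = (z_{α/2} + z_β) / √n
d = (1.645 + 1.175) / √38
d = 2.820 / 6.164
d ≈ 0.46

By Cohen's convention (0.2 small / 0.5 medium / 0.8 large): small effect.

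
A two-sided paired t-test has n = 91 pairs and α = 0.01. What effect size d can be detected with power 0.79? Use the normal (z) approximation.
d ≈ 0.35

Minimum detectable effect (paired t-test, normal approximation):
d = (z_{α/2} + z_β) / √n
d = (2.576 + 0.806) / √91
d = 3.382 / 9.539
d ≈ 0.35

By Cohen's convention (0.2 small / 0.5 medium / 0.8 large): small effect.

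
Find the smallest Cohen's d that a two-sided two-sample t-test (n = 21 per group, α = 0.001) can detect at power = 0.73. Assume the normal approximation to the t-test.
d ≈ 1.20

Minimum detectable effect (two-sample t-test, normal approximation):
d = (z_{α/2} + z_β) / √(n/2)
d = (3.291 + 0.613) / √(21/2)
d = 3.903 / 3.240
d ≈ 1.20

By Cohen's convention (0.2 small / 0.5 medium / 0.8 large): large effect.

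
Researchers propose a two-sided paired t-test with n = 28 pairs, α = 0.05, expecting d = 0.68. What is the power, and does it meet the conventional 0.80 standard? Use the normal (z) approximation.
Power ≈ 0.95; the study is adequately powered (power ≥ 0.80)

Power calculation (paired t-test, normal approximation):
z_β = d · √n - z_{α/2}
z_β = 0.68 · √28 - 1.960
z_β = 0.68 · 5.292 - 1.960
z_β = 1.638

Power = Φ(z_β) = Φ(1.638) ≈ 0.949

Effect size d = 0.68 is medium by Cohen's convention (0.2/0.5/0.8).

Threshold: power ≥ 0.80 is conventionally adequate.
Power ≈ 0.95 → the study is adequately powered (power ≥ 0.80).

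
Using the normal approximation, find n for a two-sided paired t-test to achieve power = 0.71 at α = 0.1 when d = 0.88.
n = 7 pairs

Sample size formula (paired t-test, normal approximation):
n = ((z_{α/2} + z_β) / d)²

z_{α/2} = 1.645 (for α = 0.1, two-sided)
z_β = 0.553 (for power = 0.71)
d = 0.88

n = ((1.645 + 0.553) / 0.88)²
n = (2.498)²
n ≈ 6.24
Round up to the next whole number: n = 7 pairs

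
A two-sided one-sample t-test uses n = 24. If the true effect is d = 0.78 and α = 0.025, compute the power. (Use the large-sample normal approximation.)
Power ≈ 0.94

Power calculation (one-sample t-test, normal approximation):
z_β = d · √n - z_{α/2}
z_β = 0.78 · √24 - 2.241
z_β = 0.78 · 4.899 - 2.241
z_β = 1.580

Power = Φ(z_β) = Φ(1.580) ≈ 0.943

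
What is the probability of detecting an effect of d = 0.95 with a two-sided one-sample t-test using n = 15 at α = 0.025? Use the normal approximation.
Power ≈ 0.92

Power calculation (one-sample t-test, normal approximation):
z_β = d · √n - z_{α/2}
z_β = 0.95 · √15 - 2.241
z_β = 0.95 · 3.873 - 2.241
z_β = 1.438

Power = Φ(z_β) = Φ(1.438) ≈ 0.925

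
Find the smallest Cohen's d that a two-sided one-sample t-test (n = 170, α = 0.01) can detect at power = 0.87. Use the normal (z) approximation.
d ≈ 0.28

Minimum detectable effect (one-sample t-test, normal approximation):
d = (z_{α/2} + z_β) / √n
d = (2.576 + 1.126) / √170
d = 3.702 / 13.038
d ≈ 0.28

By Cohen's convention (0.2 small / 0.5 medium / 0.8 large): small effect.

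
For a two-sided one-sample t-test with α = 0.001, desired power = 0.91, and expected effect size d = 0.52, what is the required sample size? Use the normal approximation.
n = 80

Sample size formula (one-sample t-test, normal approximation):
n = ((z_{α/2} + z_β) / d)²

z_{α/2} = 3.291 (for α = 0.001, two-sided)
z_β = 1.341 (for power = 0.91)
d = 0.52

n = ((3.291 + 1.341) / 0.52)²
n = (8.908)²
n ≈ 79.35
Round up to the next whole number: n = 80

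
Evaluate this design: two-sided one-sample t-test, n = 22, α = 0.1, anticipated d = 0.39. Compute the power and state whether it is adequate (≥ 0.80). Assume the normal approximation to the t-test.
Power ≈ 0.57; the study is underpowered (power < 0.80)

Power calculation (one-sample t-test, normal approximation):
z_β = d · √n - z_{α/2}
z_β = 0.39 · √22 - 1.645
z_β = 0.39 · 4.690 - 1.645
z_β = 0.184

Power = Φ(z_β) = Φ(0.184) ≈ 0.573

Effect size d = 0.39 is small by Cohen's convention (0.2/0.5/0.8).

Threshold: power ≥ 0.80 is conventionally adequate.
Power ≈ 0.57 → the study is underpowered (power < 0.80).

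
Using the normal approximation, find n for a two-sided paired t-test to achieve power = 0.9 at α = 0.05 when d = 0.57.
n = 33 pairs

Sample size formula (paired t-test, normal approximation):
n = ((z_{α/2} + z_β) / d)²

z_{α/2} = 1.960 (for α = 0.05, two-sided)
z_β = 1.282 (for power = 0.9)
d = 0.57

n = ((1.960 + 1.282) / 0.57)²
n = (5.688)²
n ≈ 32.35
Round up to the next whole number: n = 33 pairs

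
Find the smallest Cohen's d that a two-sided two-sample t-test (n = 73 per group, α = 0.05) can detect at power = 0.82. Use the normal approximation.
d ≈ 0.48

Minimum detectable effect (two-sample t-test, normal approximation):
d = (z_{α/2} + z_β) / √(n/2)
d = (1.960 + 0.915) / √(73/2)
d = 2.875 / 6.042
d ≈ 0.48

By Cohen's convention (0.2 small / 0.5 medium / 0.8 large): small effect.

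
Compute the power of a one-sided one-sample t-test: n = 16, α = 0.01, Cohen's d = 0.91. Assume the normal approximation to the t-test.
Power ≈ 0.91

Power calculation (one-sample t-test, normal approximation):
z_β = d · √n - z_α
z_β = 0.91 · √16 - 2.326
z_β = 0.91 · 4.000 - 2.326
z_β = 1.314

Power = Φ(z_β) = Φ(1.314) ≈ 0.906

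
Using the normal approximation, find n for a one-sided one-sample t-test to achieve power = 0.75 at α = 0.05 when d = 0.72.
n = 11

Sample size formula (one-sample t-test, normal approximation):
n = ((z_α + z_β) / d)²

z_α = 1.645 (for α = 0.05, one-sided)
z_β = 0.674 (for power = 0.75)
d = 0.72

n = ((1.645 + 0.674) / 0.72)²
n = (3.221)²
n ≈ 10.37
Round up to the next whole number: n = 11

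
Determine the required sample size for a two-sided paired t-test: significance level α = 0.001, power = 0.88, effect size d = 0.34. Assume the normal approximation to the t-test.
n = 173 pairs

Sample size formula (paired t-test, normal approximation):
n = ((z_{α/2} + z_β) / d)²

z_{α/2} = 3.291 (for α = 0.001, two-sided)
z_β = 1.175 (for power = 0.88)
d = 0.34

n = ((3.291 + 1.175) / 0.34)²
n = (13.135)²
n ≈ 172.53
Round up to the next whole number: n = 173 pairs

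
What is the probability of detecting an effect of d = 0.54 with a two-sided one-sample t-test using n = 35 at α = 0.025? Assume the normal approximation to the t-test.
Power ≈ 0.83

Power calculation (one-sample t-test, normal approximation):
z_β = d · √n - z_{α/2}
z_β = 0.54 · √35 - 2.241
z_β = 0.54 · 5.916 - 2.241
z_β = 0.953

Power = Φ(z_β) = Φ(0.953) ≈ 0.830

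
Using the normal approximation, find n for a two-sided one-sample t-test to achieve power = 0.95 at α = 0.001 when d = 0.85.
n = 34

Sample size formula (one-sample t-test, normal approximation):
n = ((z_{α/2} + z_β) / d)²

z_{α/2} = 3.291 (for α = 0.001, two-sided)
z_β = 1.645 (for power = 0.95)
d = 0.85

n = ((3.291 + 1.645) / 0.85)²
n = (5.807)²
n ≈ 33.72
Round up to the next whole number: n = 34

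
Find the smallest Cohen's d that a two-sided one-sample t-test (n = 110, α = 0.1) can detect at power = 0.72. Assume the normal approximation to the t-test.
d ≈ 0.21

Minimum detectable effect (one-sample t-test, normal approximation):
d = (z_{α/2} + z_β) / √n
d = (1.645 + 0.583) / √110
d = 2.228 / 10.488
d ≈ 0.21

By Cohen's convention (0.2 small / 0.5 medium / 0.8 large): small effect.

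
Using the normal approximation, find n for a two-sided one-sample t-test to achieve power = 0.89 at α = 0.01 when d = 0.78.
n = 24

Sample size formula (one-sample t-test, normal approximation):
n = ((z_{α/2} + z_β) / d)²

z_{α/2} = 2.576 (for α = 0.01, two-sided)
z_β = 1.227 (for power = 0.89)
d = 0.78

n = ((2.576 + 1.227) / 0.78)²
n = (4.876)²
n ≈ 23.78
Round up to the next whole number: n = 24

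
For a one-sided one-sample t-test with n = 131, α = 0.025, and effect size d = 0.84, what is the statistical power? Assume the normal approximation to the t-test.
Power ≈ 1.00

Power calculation (one-sample t-test, normal approximation):
z_β = d · √n - z_α
z_β = 0.84 · √131 - 1.960
z_β = 0.84 · 11.446 - 1.960
z_β = 7.654

Power = Φ(z_β) = Φ(7.654) ≈ 1.000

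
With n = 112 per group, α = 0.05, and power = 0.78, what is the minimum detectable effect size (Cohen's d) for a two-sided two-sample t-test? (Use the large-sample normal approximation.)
d ≈ 0.37

Minimum detectable effect (two-sample t-test, normal approximation):
d = (z_{α/2} + z_β) / √(n/2)
d = (1.960 + 0.772) / √(112/2)
d = 2.732 / 7.483
d ≈ 0.37

By Cohen's convention (0.2 small / 0.5 medium / 0.8 large): small effect.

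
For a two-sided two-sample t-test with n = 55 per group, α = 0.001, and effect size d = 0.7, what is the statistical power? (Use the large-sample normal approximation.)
Power ≈ 0.65

Power calculation (two-sample t-test, normal approximation):
z_β = d · √(n/2) - z_{α/2}
z_β = 0.7 · √(55/2) - 3.291
z_β = 0.7 · 5.244 - 3.291
z_β = 0.380

Power = Φ(z_β) = Φ(0.380) ≈ 0.648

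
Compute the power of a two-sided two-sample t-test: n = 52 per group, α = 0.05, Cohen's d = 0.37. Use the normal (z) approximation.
Power ≈ 0.47

Power calculation (two-sample t-test, normal approximation):
z_β = d · √(n/2) - z_{α/2}
z_β = 0.37 · √(52/2) - 1.960
z_β = 0.37 · 5.099 - 1.960
z_β = -0.073

Power = Φ(z_β) = Φ(-0.073) ≈ 0.471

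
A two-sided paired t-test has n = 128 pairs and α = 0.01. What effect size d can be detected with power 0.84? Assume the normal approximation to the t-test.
d ≈ 0.32

Minimum detectable effect (paired t-test, normal approximation):
d = (z_{α/2} + z_β) / √n
d = (2.576 + 0.994) / √128
d = 3.570 / 11.314
d ≈ 0.32

By Cohen's convention (0.2 small / 0.5 medium / 0.8 large): small effect.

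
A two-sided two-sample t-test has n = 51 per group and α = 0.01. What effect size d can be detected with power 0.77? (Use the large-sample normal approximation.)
d ≈ 0.66

Minimum detectable effect (two-sample t-test, normal approximation):
d = (z_{α/2} + z_β) / √(n/2)
d = (2.576 + 0.739) / √(51/2)
d = 3.315 / 5.050
d ≈ 0.66

By Cohen's convention (0.2 small / 0.5 medium / 0.8 large): medium effect.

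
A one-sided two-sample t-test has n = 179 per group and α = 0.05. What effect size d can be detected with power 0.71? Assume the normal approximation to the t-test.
d ≈ 0.23

Minimum detectable effect (two-sample t-test, normal approximation):
d = (z_α + z_β) / √(n/2)
d = (1.645 + 0.553) / √(179/2)
d = 2.198 / 9.460
d ≈ 0.23

By Cohen's convention (0.2 small / 0.5 medium / 0.8 large): small effect.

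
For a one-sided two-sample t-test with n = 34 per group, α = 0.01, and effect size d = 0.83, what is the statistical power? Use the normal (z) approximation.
Power ≈ 0.86

Power calculation (two-sample t-test, normal approximation):
z_β = d · √(n/2) - z_α
z_β = 0.83 · √(34/2) - 2.326
z_β = 0.83 · 4.123 - 2.326
z_β = 1.096

Power = Φ(z_β) = Φ(1.096) ≈ 0.863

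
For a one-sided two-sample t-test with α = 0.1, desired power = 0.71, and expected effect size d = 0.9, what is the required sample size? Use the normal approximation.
n = 9 per group

Sample size formula (two-sample t-test, normal approximation):
n = 2 · ((z_α + z_β) / d)²

z_α = 1.282 (for α = 0.1, one-sided)
z_β = 0.553 (for power = 0.71)
d = 0.9

n = 2 · ((1.282 + 0.553) / 0.9)²
n = 2 · (2.039)²
n ≈ 8.32
Round up to the next whole number: n = 9 per group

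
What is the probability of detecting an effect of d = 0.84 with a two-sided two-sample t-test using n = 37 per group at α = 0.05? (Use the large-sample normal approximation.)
Power ≈ 0.95

Power calculation (two-sample t-test, normal approximation):
z_β = d · √(n/2) - z_{α/2}
z_β = 0.84 · √(37/2) - 1.960
z_β = 0.84 · 4.301 - 1.960
z_β = 1.653

Power = Φ(z_β) = Φ(1.653) ≈ 0.951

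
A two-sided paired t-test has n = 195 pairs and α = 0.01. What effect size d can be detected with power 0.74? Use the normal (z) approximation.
d ≈ 0.23

Minimum detectable effect (paired t-test, normal approximation):
d = (z_{α/2} + z_β) / √n
d = (2.576 + 0.643) / √195
d = 3.219 / 13.964
d ≈ 0.23

By Cohen's convention (0.2 small / 0.5 medium / 0.8 large): small effect.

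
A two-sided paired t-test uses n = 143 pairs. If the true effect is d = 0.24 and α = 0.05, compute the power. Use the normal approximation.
Power ≈ 0.82

Power calculation (paired t-test, normal approximation):
z_β = d · √n - z_{α/2}
z_β = 0.24 · √143 - 1.960
z_β = 0.24 · 11.958 - 1.960
z_β = 0.910

Power = Φ(z_β) = Φ(0.910) ≈ 0.819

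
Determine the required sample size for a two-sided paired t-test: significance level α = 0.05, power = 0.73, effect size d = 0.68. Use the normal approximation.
n = 15 pairs

Sample size formula (paired t-test, normal approximation):
n = ((z_{α/2} + z_β) / d)²

z_{α/2} = 1.960 (for α = 0.05, two-sided)
z_β = 0.613 (for power = 0.73)
d = 0.68

n = ((1.960 + 0.613) / 0.68)²
n = (3.784)²
n ≈ 14.32
Round up to the next whole number: n = 15 pairs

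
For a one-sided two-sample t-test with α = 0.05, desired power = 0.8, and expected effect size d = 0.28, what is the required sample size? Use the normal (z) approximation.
n = 158 per group

Sample size formula (two-sample t-test, normal approximation):
n = 2 · ((z_α + z_β) / d)²

z_α = 1.645 (for α = 0.05, one-sided)
z_β = 0.842 (for power = 0.8)
d = 0.28

n = 2 · ((1.645 + 0.842) / 0.28)²
n = 2 · (8.882)²
n ≈ 157.78
Round up to the next whole number: n = 158 per group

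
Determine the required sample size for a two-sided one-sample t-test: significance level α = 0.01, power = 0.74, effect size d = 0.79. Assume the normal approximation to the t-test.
n = 17

Sample size formula (one-sample t-test, normal approximation):
n = ((z_{α/2} + z_β) / d)²

z_{α/2} = 2.576 (for α = 0.01, two-sided)
z_β = 0.643 (for power = 0.74)
d = 0.79

n = ((2.576 + 0.643) / 0.79)²
n = (4.075)²
n ≈ 16.61
Round up to the next whole number: n = 17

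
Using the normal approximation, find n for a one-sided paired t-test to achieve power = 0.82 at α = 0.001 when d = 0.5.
n = 65 pairs

Sample size formula (paired t-test, normal approximation):
n = ((z_α + z_β) / d)²

z_α = 3.090 (for α = 0.001, one-sided)
z_β = 0.915 (for power = 0.82)
d = 0.5

n = ((3.090 + 0.915) / 0.5)²
n = (8.010)²
n ≈ 64.16
Round up to the next whole number: n = 65 pairs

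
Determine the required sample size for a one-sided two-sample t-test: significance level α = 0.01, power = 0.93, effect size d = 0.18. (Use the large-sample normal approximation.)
n = 893 per group

Sample size formula (two-sample t-test, normal approximation):
n = 2 · ((z_α + z_β) / d)²

z_α = 2.326 (for α = 0.01, one-sided)
z_β = 1.476 (for power = 0.93)
d = 0.18

n = 2 · ((2.326 + 1.476) / 0.18)²
n = 2 · (21.122)²
n ≈ 892.28
Round up to the next whole number: n = 893 per group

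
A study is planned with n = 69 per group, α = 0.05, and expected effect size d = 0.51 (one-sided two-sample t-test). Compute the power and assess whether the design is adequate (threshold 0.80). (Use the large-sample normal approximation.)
Power ≈ 0.91; the study is adequately powered (power ≥ 0.80)

Power calculation (two-sample t-test, normal approximation):
z_β = d · √(n/2) - z_α
z_β = 0.51 · √(69/2) - 1.645
z_β = 0.51 · 5.874 - 1.645
z_β = 1.351

Power = Φ(z_β) = Φ(1.351) ≈ 0.912

Effect size d = 0.51 is medium by Cohen's convention (0.2/0.5/0.8).

Threshold: power ≥ 0.80 is conventionally adequate.
Power ≈ 0.91 → the study is adequately powered (power ≥ 0.80).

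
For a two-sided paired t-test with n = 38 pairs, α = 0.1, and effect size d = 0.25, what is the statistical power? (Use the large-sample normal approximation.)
Power ≈ 0.46

Power calculation (paired t-test, normal approximation):
z_β = d · √n - z_{α/2}
z_β = 0.25 · √38 - 1.645
z_β = 0.25 · 6.164 - 1.645
z_β = -0.104

Power = Φ(z_β) = Φ(-0.104) ≈ 0.459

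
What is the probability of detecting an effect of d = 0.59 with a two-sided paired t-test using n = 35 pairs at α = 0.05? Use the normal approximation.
Power ≈ 0.94

Power calculation (paired t-test, normal approximation):
z_β = d · √n - z_{α/2}
z_β = 0.59 · √35 - 1.960
z_β = 0.59 · 5.916 - 1.960
z_β = 1.531

Power = Φ(z_β) = Φ(1.531) ≈ 0.937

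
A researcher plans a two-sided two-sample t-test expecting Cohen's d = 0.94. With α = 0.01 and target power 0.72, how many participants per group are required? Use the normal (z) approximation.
n = 23 per group

Sample size formula (two-sample t-test, normal approximation):
n = 2 · ((z_{α/2} + z_β) / d)²

z_{α/2} = 2.576 (for α = 0.01, two-sided)
z_β = 0.583 (for power = 0.72)
d = 0.94

n = 2 · ((2.576 + 0.583) / 0.94)²
n = 2 · (3.361)²
n ≈ 22.59
Round up to the next whole number: n = 23 per group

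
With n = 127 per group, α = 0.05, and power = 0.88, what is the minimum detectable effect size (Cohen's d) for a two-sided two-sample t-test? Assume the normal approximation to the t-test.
d ≈ 0.39

Minimum detectable effect (two-sample t-test, normal approximation):
d = (z_{α/2} + z_β) / √(n/2)
d = (1.960 + 1.175) / √(127/2)
d = 3.135 / 7.969
d ≈ 0.39

By Cohen's convention (0.2 small / 0.5 medium / 0.8 large): small effect.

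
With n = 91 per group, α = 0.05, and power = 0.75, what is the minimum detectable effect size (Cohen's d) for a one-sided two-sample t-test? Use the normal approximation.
d ≈ 0.34

Minimum detectable effect (two-sample t-test, normal approximation):
d = (z_α + z_β) / √(n/2)
d = (1.645 + 0.674) / √(91/2)
d = 2.319 / 6.745
d ≈ 0.34

By Cohen's convention (0.2 small / 0.5 medium / 0.8 large): small effect.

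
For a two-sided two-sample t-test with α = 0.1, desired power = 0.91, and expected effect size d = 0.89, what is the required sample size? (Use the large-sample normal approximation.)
n = 23 per group

Sample size formula (two-sample t-test, normal approximation):
n = 2 · ((z_{α/2} + z_β) / d)²

z_{α/2} = 1.645 (for α = 0.1, two-sided)
z_β = 1.341 (for power = 0.91)
d = 0.89

n = 2 · ((1.645 + 1.341) / 0.89)²
n = 2 · (3.355)²
n ≈ 22.51
Round up to the next whole number: n = 23 per group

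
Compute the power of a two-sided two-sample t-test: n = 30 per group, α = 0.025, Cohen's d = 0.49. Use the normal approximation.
Power ≈ 0.37

Power calculation (two-sample t-test, normal approximation):
z_β = d · √(n/2) - z_{α/2}
z_β = 0.49 · √(30/2) - 2.241
z_β = 0.49 · 3.873 - 2.241
z_β = -0.344

Power = Φ(z_β) = Φ(-0.344) ≈ 0.366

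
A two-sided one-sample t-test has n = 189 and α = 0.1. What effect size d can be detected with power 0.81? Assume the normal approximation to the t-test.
d ≈ 0.18

Minimum detectable effect (one-sample t-test, normal approximation):
d = (z_{α/2} + z_β) / √n
d = (1.645 + 0.878) / √189
d = 2.523 / 13.748
d ≈ 0.18

By Cohen's convention (0.2 small / 0.5 medium / 0.8 large): very small effect.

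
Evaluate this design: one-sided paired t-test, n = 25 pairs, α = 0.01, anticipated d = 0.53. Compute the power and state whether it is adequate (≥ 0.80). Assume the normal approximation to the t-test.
Power ≈ 0.63; the study is underpowered (power < 0.80)

Power calculation (paired t-test, normal approximation):
z_β = d · √n - z_α
z_β = 0.53 · √25 - 2.326
z_β = 0.53 · 5.000 - 2.326
z_β = 0.324

Power = Φ(z_β) = Φ(0.324) ≈ 0.627

Effect size d = 0.53 is medium by Cohen's convention (0.2/0.5/0.8).

Threshold: power ≥ 0.80 is conventionally adequate.
Power ≈ 0.63 → the study is underpowered (power < 0.80).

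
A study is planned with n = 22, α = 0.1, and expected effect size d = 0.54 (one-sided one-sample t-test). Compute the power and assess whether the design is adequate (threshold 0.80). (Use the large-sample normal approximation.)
Power ≈ 0.89; the study is adequately powered (power ≥ 0.80)

Power calculation (one-sample t-test, normal approximation):
z_β = d · √n - z_α
z_β = 0.54 · √22 - 1.282
z_β = 0.54 · 4.690 - 1.282
z_β = 1.251

Power = Φ(z_β) = Φ(1.251) ≈ 0.895

Effect size d = 0.54 is medium by Cohen's convention (0.2/0.5/0.8).

Threshold: power ≥ 0.80 is conventionally adequate.
Power ≈ 0.89 → the study is adequately powered (power ≥ 0.80).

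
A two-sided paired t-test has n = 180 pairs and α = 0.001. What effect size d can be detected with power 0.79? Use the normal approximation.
d ≈ 0.31

Minimum detectable effect (paired t-test, normal approximation):
d = (z_{α/2} + z_β) / √n
d = (3.291 + 0.806) / √180
d = 4.097 / 13.416
d ≈ 0.31

By Cohen's convention (0.2 small / 0.5 medium / 0.8 large): small effect.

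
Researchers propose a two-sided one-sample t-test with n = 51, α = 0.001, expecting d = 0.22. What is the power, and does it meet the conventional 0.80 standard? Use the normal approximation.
Power ≈ 0.04; the study is underpowered (power < 0.80)

Power calculation (one-sample t-test, normal approximation):
z_β = d · √n - z_{α/2}
z_β = 0.22 · √51 - 3.291
z_β = 0.22 · 7.141 - 3.291
z_β = -1.719

Power = Φ(z_β) = Φ(-1.719) ≈ 0.043

Effect size d = 0.22 is small by Cohen's convention (0.2/0.5/0.8).

Threshold: power ≥ 0.80 is conventionally adequate.
Power ≈ 0.04 → the study is underpowered (power < 0.80).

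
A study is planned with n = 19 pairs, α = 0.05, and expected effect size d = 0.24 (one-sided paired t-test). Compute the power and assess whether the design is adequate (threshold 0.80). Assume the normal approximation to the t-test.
Power ≈ 0.27; the study is underpowered (power < 0.80)

Power calculation (paired t-test, normal approximation):
z_β = d · √n - z_α
z_β = 0.24 · √19 - 1.645
z_β = 0.24 · 4.359 - 1.645
z_β = -0.599

Power = Φ(z_β) = Φ(-0.599) ≈ 0.275

Effect size d = 0.24 is small by Cohen's convention (0.2/0.5/0.8).

Threshold: power ≥ 0.80 is conventionally adequate.
Power ≈ 0.27 → the study is underpowered (power < 0.80).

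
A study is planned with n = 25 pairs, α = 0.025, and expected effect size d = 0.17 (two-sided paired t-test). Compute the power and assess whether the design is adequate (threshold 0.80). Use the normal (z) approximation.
Power ≈ 0.08; the study is underpowered (power < 0.80)

Power calculation (paired t-test, normal approximation):
z_β = d · √n - z_{α/2}
z_β = 0.17 · √25 - 2.241
z_β = 0.17 · 5.000 - 2.241
z_β = -1.391

Power = Φ(z_β) = Φ(-1.391) ≈ 0.082

Effect size d = 0.17 is very small by Cohen's convention (0.2/0.5/0.8).

Threshold: power ≥ 0.80 is conventionally adequate.
Power ≈ 0.08 → the study is underpowered (power < 0.80).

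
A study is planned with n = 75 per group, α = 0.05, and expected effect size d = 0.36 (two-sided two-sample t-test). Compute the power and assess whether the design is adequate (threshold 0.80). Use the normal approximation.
Power ≈ 0.60; the study is underpowered (power < 0.80)

Power calculation (two-sample t-test, normal approximation):
z_β = d · √(n/2) - z_{α/2}
z_β = 0.36 · √(75/2) - 1.960
z_β = 0.36 · 6.124 - 1.960
z_β = 0.245

Power = Φ(z_β) = Φ(0.245) ≈ 0.597

Effect size d = 0.36 is small by Cohen's convention (0.2/0.5/0.8).

Threshold: power ≥ 0.80 is conventionally adequate.
Power ≈ 0.60 → the study is underpowered (power < 0.80).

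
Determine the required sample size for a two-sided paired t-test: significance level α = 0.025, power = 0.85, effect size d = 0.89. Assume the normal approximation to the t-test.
n = 14 pairs

Sample size formula (paired t-test, normal approximation):
n = ((z_{α/2} + z_β) / d)²

z_{α/2} = 2.241 (for α = 0.025, two-sided)
z_β = 1.036 (for power = 0.85)
d = 0.89

n = ((2.241 + 1.036) / 0.89)²
n = (3.682)²
n ≈ 13.56
Round up to the next whole number: n = 14 pairs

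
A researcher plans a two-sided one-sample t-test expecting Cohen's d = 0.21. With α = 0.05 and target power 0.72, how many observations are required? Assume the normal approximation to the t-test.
n = 147

Sample size formula (one-sample t-test, normal approximation):
n = ((z_{α/2} + z_β) / d)²

z_{α/2} = 1.960 (for α = 0.05, two-sided)
z_β = 0.583 (for power = 0.72)
d = 0.21

n = ((1.960 + 0.583) / 0.21)²
n = (12.110)²
n ≈ 146.65
Round up to the next whole number: n = 147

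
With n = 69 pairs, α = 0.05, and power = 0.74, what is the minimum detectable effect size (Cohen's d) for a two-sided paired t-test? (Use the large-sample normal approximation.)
d ≈ 0.31

Minimum detectable effect (paired t-test, normal approximation):
d = (z_{α/2} + z_β) / √n
d = (1.960 + 0.643) / √69
d = 2.603 / 8.307
d ≈ 0.31

By Cohen's convention (0.2 small / 0.5 medium / 0.8 large): small effect.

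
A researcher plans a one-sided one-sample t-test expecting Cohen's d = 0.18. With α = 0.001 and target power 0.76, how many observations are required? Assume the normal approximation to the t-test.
n = 445

Sample size formula (one-sample t-test, normal approximation):
n = ((z_α + z_β) / d)²

z_α = 3.090 (for α = 0.001, one-sided)
z_β = 0.706 (for power = 0.76)
d = 0.18

n = ((3.090 + 0.706) / 0.18)²
n = (21.089)²
n ≈ 444.75
Round up to the next whole number: n = 445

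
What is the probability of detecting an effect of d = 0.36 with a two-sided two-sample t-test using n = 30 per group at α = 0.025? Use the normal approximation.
Power ≈ 0.20

Power calculation (two-sample t-test, normal approximation):
z_β = d · √(n/2) - z_{α/2}
z_β = 0.36 · √(30/2) - 2.241
z_β = 0.36 · 3.873 - 2.241
z_β = -0.847

Power = Φ(z_β) = Φ(-0.847) ≈ 0.198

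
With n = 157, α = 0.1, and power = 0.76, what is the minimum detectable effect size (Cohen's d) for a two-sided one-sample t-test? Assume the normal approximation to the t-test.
d ≈ 0.19

Minimum detectable effect (one-sample t-test, normal approximation):
d = (z_{α/2} + z_β) / √n
d = (1.645 + 0.706) / √157
d = 2.351 / 12.530
d ≈ 0.19

By Cohen's convention (0.2 small / 0.5 medium / 0.8 large): very small effect.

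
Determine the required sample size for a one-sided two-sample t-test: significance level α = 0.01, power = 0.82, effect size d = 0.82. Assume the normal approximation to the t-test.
n = 32 per group

Sample size formula (two-sample t-test, normal approximation):
n = 2 · ((z_α + z_β) / d)²

z_α = 2.326 (for α = 0.01, one-sided)
z_β = 0.915 (for power = 0.82)
d = 0.82

n = 2 · ((2.326 + 0.915) / 0.82)²
n = 2 · (3.952)²
n ≈ 31.24
Round up to the next whole number: n = 32 per group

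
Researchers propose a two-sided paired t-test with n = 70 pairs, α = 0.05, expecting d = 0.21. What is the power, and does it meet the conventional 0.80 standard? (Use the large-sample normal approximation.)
Power ≈ 0.42; the study is underpowered (power < 0.80)

Power calculation (paired t-test, normal approximation):
z_β = d · √n - z_{α/2}
z_β = 0.21 · √70 - 1.960
z_β = 0.21 · 8.367 - 1.960
z_β = -0.203

Power = Φ(z_β) = Φ(-0.203) ≈ 0.420

Effect size d = 0.21 is small by Cohen's convention (0.2/0.5/0.8).

Threshold: power ≥ 0.80 is conventionally adequate.
Power ≈ 0.42 → the study is underpowered (power < 0.80).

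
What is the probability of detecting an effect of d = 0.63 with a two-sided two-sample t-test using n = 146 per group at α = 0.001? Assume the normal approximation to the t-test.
Power ≈ 0.98

Power calculation (two-sample t-test, normal approximation):
z_β = d · √(n/2) - z_{α/2}
z_β = 0.63 · √(146/2) - 3.291
z_β = 0.63 · 8.544 - 3.291
z_β = 2.092

Power = Φ(z_β) = Φ(2.092) ≈ 0.982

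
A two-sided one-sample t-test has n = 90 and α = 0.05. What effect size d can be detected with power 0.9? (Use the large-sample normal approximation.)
d ≈ 0.34

Minimum detectable effect (one-sample t-test, normal approximation):
d = (z_{α/2} + z_β) / √n
d = (1.960 + 1.282) / √90
d = 3.242 / 9.487
d ≈ 0.34

By Cohen's convention (0.2 small / 0.5 medium / 0.8 large): small effect.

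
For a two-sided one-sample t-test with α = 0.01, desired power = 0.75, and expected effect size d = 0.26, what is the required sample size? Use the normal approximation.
n = 157

Sample size formula (one-sample t-test, normal approximation):
n = ((z_{α/2} + z_β) / d)²

z_{α/2} = 2.576 (for α = 0.01, two-sided)
z_β = 0.674 (for power = 0.75)
d = 0.26

n = ((2.576 + 0.674) / 0.26)²
n = (12.500)²
n ≈ 156.25
Round up to the next whole number: n = 157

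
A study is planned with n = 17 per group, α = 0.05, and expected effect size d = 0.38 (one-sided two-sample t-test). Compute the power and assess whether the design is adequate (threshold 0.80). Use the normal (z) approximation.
Power ≈ 0.30; the study is underpowered (power < 0.80)

Power calculation (two-sample t-test, normal approximation):
z_β = d · √(n/2) - z_α
z_β = 0.38 · √(17/2) - 1.645
z_β = 0.38 · 2.915 - 1.645
z_β = -0.537

Power = Φ(z_β) = Φ(-0.537) ≈ 0.296

Effect size d = 0.38 is small by Cohen's convention (0.2/0.5/0.8).

Threshold: power ≥ 0.80 is conventionally adequate.
Power ≈ 0.30 → the study is underpowered (power < 0.80).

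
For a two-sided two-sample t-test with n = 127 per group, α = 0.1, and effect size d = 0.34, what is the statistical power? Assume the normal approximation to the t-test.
Power ≈ 0.86

Power calculation (two-sample t-test, normal approximation):
z_β = d · √(n/2) - z_{α/2}
z_β = 0.34 · √(127/2) - 1.645
z_β = 0.34 · 7.969 - 1.645
z_β = 1.065

Power = Φ(z_β) = Φ(1.065) ≈ 0.856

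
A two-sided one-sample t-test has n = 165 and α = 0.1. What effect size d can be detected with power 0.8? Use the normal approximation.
d ≈ 0.19

Minimum detectable effect (one-sample t-test, normal approximation):
d = (z_{α/2} + z_β) / √n
d = (1.645 + 0.842) / √165
d = 2.486 / 12.845
d ≈ 0.19

By Cohen's convention (0.2 small / 0.5 medium / 0.8 large): very small effect.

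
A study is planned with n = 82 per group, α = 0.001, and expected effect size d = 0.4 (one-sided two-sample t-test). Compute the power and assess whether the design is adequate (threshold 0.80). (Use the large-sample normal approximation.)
Power ≈ 0.30; the study is underpowered (power < 0.80)

Power calculation (two-sample t-test, normal approximation):
z_β = d · √(n/2) - z_α
z_β = 0.4 · √(82/2) - 3.090
z_β = 0.4 · 6.403 - 3.090
z_β = -0.529

Power = Φ(z_β) = Φ(-0.529) ≈ 0.298

Effect size d = 0.4 is small by Cohen's convention (0.2/0.5/0.8).

Threshold: power ≥ 0.80 is conventionally adequate.
Power ≈ 0.30 → the study is underpowered (power < 0.80).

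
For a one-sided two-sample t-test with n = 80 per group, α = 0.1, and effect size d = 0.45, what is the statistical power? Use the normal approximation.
Power ≈ 0.94

Power calculation (two-sample t-test, normal approximation):
z_β = d · √(n/2) - z_α
z_β = 0.45 · √(80/2) - 1.282
z_β = 0.45 · 6.325 - 1.282
z_β = 1.564

Power = Φ(z_β) = Φ(1.564) ≈ 0.941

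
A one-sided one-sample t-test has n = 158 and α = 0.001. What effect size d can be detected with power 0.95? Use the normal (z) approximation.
d ≈ 0.38

Minimum detectable effect (one-sample t-test, normal approximation):
d = (z_α + z_β) / √n
d = (3.090 + 1.645) / √158
d = 4.735 / 12.570
d ≈ 0.38

By Cohen's convention (0.2 small / 0.5 medium / 0.8 large): small effect.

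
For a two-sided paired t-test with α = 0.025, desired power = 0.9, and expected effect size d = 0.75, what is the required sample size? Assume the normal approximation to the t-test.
n = 23 pairs

Sample size formula (paired t-test, normal approximation):
n = ((z_{α/2} + z_β) / d)²

z_{α/2} = 2.241 (for α = 0.025, two-sided)
z_β = 1.282 (for power = 0.9)
d = 0.75

n = ((2.241 + 1.282) / 0.75)²
n = (4.697)²
n ≈ 22.06
Round up to the next whole number: n = 23 pairs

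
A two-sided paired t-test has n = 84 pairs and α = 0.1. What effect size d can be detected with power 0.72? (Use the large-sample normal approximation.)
d ≈ 0.24

Minimum detectable effect (paired t-test, normal approximation):
d = (z_{α/2} + z_β) / √n
d = (1.645 + 0.583) / √84
d = 2.228 / 9.165
d ≈ 0.24

By Cohen's convention (0.2 small / 0.5 medium / 0.8 large): small effect.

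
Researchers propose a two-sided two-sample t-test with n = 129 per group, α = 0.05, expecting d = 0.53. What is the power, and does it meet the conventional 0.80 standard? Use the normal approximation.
Power ≈ 0.99; the study is adequately powered (power ≥ 0.80)

Power calculation (two-sample t-test, normal approximation):
z_β = d · √(n/2) - z_{α/2}
z_β = 0.53 · √(129/2) - 1.960
z_β = 0.53 · 8.031 - 1.960
z_β = 2.297

Power = Φ(z_β) = Φ(2.297) ≈ 0.989

Effect size d = 0.53 is medium by Cohen's convention (0.2/0.5/0.8).

Threshold: power ≥ 0.80 is conventionally adequate.
Power ≈ 0.99 → the study is adequately powered (power ≥ 0.80).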